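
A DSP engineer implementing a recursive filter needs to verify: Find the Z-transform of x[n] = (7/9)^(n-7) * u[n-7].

Time-shifting property: if X(z) = Z{x[n]}, then Z{x[n-d]} = z^(-d) * X(z)
X(z) = z/(z - 7/9) for x[n] = (7/9)^n * u[n]
Z{x[n-7]} = z^(-7) * z/(z - 7/9) = z^(-6)/(z - 7/9)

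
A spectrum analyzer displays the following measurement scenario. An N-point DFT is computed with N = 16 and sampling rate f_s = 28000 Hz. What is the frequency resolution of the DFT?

DFT frequency resolution = f_s / N
= 28000 / 16 = 1750 Hz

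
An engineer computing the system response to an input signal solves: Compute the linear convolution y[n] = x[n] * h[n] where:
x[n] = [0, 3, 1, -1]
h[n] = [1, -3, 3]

y[n] = sum_k x[k]*h[n-k]. Output length = len(x) + len(h) - 1 = 4 + 3 - 1 = 6.
y[0] = 0*1 = 0
y[1] = 3*1 + 0*-3 = 3
y[2] = 1*1 + 3*-3 + 0*3 = -8
y[3] = -1*1 + 1*-3 + 3*3 = 5
y[4] = -1*-3 + 1*3 = 6
y[5] = -1*3 = -3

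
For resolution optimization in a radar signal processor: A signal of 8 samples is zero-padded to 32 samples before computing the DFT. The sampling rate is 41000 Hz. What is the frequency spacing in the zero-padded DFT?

Original DFT: N = 8, resolution = f_s/N = 41000/8 = 5125 Hz
Zero-padded DFT: N = 32, resolution = f_s/N = 41000/32 = 5125/4 Hz
Zero-padding interpolates the spectrum (finer frequency grid)
but does NOT improve the true spectral resolution (ability to resolve close frequencies).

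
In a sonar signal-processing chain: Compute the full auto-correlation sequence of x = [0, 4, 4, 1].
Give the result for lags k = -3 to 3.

r_xx[k] = sum_m x[m]*x[m+k], indexed from 0, for k = -3 to 3:
  r_xx[-3] = x[3]*x[0] = 0
  r_xx[-2] = x[2]*x[0] + x[3]*x[1] = 4
  r_xx[-1] = x[1]*x[0] + x[2]*x[1] + x[3]*x[2] = 20
  r_xx[0] = x[0]*x[0] + x[1]*x[1] + x[2]*x[2] + x[3]*x[3] = 33
  r_xx[1] = x[0]*x[1] + x[1]*x[2] + x[2]*x[3] = 20
  r_xx[2] = x[0]*x[2] + x[1]*x[3] = 4
  r_xx[3] = x[0]*x[3] = 0
r_xx = [0, 4, 20, 33, 20, 4, 0]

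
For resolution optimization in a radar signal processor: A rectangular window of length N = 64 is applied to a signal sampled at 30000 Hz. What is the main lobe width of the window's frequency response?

For a rectangular window of length N,
the main lobe width in frequency is 2*f_s/N.
= 2*30000/64 = 1875/2 Hz
This determines the minimum frequency separation for resolving two sinusoids.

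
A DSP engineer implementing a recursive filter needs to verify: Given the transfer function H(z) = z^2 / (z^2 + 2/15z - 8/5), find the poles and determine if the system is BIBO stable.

Poles are roots of the denominator: z^2 + 2/15z - 8/5 = 0.
Quadratic formula: z = [-(2/15) +/- sqrt((2/15)^2 - 4*(-8/5))] / 2
Discriminant = 4/225 + 32/5 = 1444/225; sqrt = 38/15.
z = (-2/15 +/- 38/15) / 2 => z = 6/5 or z = -4/3.
|p1| = 4/3, |p2| = 6/5.
For BIBO stability, all poles must lie inside the unit circle (|p| < 1).
System is UNSTABLE since at least one |p| >= 1.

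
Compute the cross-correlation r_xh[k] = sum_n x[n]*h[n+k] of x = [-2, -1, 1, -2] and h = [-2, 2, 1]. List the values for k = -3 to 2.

Both sequences indexed from 0 and zero outside their support.
Lags with overlap: k = -3 to 2.
  r_xh[-3] = x[3]*h[0] = 4
  r_xh[-2] = x[2]*h[0] + x[3]*h[1] = -6
  r_xh[-1] = x[1]*h[0] + x[2]*h[1] + x[3]*h[2] = 2
  r_xh[0] = x[0]*h[0] + x[1]*h[1] + x[2]*h[2] = 3
  r_xh[1] = x[0]*h[1] + x[1]*h[2] = -5
  r_xh[2] = x[0]*h[2] = -2
r_xh = [4, -6, 2, 3, -5, -2] (for k = -3, ..., 2)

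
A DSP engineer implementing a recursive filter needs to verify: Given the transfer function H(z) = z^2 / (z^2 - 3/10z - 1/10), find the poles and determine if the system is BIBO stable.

Poles are roots of the denominator: z^2 - 3/10z - 1/10 = 0.
Quadratic formula: z = [-(-3/10) +/- sqrt((-3/10)^2 - 4*(-1/10))] / 2
Discriminant = 9/100 + 2/5 = 49/100; sqrt = 7/10.
z = (3/10 +/- 7/10) / 2 => z = 1/2 or z = -1/5.
|p1| = 1/5, |p2| = 1/2.
For BIBO stability, all poles must lie inside the unit circle (|p| < 1).
System is STABLE since both |p| < 1.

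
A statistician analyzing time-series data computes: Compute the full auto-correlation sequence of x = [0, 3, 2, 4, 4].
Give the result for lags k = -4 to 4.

r_xx[k] = sum_m x[m]*x[m+k], indexed from 0, for k = -4 to 4:
  r_xx[-4] = x[4]*x[0] = 0
  r_xx[-3] = x[3]*x[0] + x[4]*x[1] = 12
  r_xx[-2] = x[2]*x[0] + x[3]*x[1] + x[4]*x[2] = 20
  r_xx[-1] = x[1]*x[0] + x[2]*x[1] + x[3]*x[2] + x[4]*x[3] = 30
  r_xx[0] = x[0]*x[0] + x[1]*x[1] + x[2]*x[2] + x[3]*x[3] + x[4]*x[4] = 45
  r_xx[1] = x[0]*x[1] + x[1]*x[2] + x[2]*x[3] + x[3]*x[4] = 30
  r_xx[2] = x[0]*x[2] + x[1]*x[3] + x[2]*x[4] = 20
  r_xx[3] = x[0]*x[3] + x[1]*x[4] = 12
  r_xx[4] = x[0]*x[4] = 0
r_xx = [0, 12, 20, 30, 45, 30, 20, 12, 0]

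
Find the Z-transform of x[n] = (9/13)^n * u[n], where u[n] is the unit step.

The Z-transform of a^n * u[n] is z/(z-a) for |z| > |a|.
Here a = 9/13, so X(z) = z/(z - (9/13)) = 13z/(13z - 9)
ROC: |z| > 9/13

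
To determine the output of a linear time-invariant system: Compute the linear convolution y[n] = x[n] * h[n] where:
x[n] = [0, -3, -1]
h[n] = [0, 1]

y[n] = sum_k x[k]*h[n-k]. Output length = len(x) + len(h) - 1 = 3 + 2 - 1 = 4.
y[0] = 0*0 = 0
y[1] = -3*0 + 0*1 = 0
y[2] = -1*0 + -3*1 = -3
y[3] = -1*1 = -1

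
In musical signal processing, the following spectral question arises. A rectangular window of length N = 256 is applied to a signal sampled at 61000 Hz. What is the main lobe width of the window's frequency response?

For a rectangular window of length N,
the main lobe width in frequency is 2*f_s/N.
= 2*61000/256 = 7625/16 Hz
This determines the minimum frequency separation for resolving two sinusoids.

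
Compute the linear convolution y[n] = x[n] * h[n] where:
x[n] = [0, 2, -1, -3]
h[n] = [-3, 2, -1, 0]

y[n] = sum_k x[k]*h[n-k]. Output length = len(x) + len(h) - 1 = 4 + 4 - 1 = 7.
y[0] = 0*-3 = 0
y[1] = 2*-3 + 0*2 = -6
y[2] = -1*-3 + 2*2 + 0*-1 = 7
y[3] = -3*-3 + -1*2 + 2*-1 + 0*0 = 5
y[4] = -3*2 + -1*-1 + 2*0 = -5
y[5] = -3*-1 + -1*0 = 3
y[6] = -3*0 = 0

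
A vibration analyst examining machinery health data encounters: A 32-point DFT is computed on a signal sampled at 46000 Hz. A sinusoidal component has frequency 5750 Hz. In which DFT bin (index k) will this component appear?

DFT frequency resolution = f_s/N = 46000/32 = 2875/2 Hz
Bin index k = f_signal / resolution = 5750 / 2875/2 = 4
The signal frequency 5750 Hz falls in DFT bin k = 4.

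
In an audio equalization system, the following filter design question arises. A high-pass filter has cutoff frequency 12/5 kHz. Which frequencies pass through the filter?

A high-pass filter passes all frequencies above the cutoff frequency 12/5 kHz and attenuates lower frequencies.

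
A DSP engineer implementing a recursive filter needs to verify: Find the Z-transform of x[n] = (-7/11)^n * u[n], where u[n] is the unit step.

The Z-transform of a^n * u[n] is z/(z-a) for |z| > |a|.
Here a = -7/11, so X(z) = z/(z - (-7/11)) = 11z/(11z + 7)
ROC: |z| > 7/11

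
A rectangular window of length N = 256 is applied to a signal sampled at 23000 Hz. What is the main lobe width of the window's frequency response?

For a rectangular window of length N,
the main lobe width in frequency is 2*f_s/N.
= 2*23000/256 = 2875/16 Hz
This determines the minimum frequency separation for resolving two sinusoids.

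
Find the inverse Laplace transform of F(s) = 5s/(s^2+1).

Standard pair: s/(s^2+w^2) <-> cos(wt)*u(t)
With k=5, w=1: f(t) = 5*cos(t)*u(t)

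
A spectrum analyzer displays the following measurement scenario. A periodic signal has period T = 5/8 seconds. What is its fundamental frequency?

The fundamental frequency is the reciprocal of the period.
f = 1/T = 1/(5/8) = 8/5 Hz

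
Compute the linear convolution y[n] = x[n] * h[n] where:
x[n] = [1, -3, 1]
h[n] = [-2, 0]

y[n] = sum_k x[k]*h[n-k]. Output length = len(x) + len(h) - 1 = 3 + 2 - 1 = 4.
y[0] = 1*-2 = -2
y[1] = -3*-2 + 1*0 = 6
y[2] = 1*-2 + -3*0 = -2
y[3] = 1*0 = 0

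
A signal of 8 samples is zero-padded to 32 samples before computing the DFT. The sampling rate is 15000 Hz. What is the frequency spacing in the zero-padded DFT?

Original DFT: N = 8, resolution = f_s/N = 15000/8 = 1875 Hz
Zero-padded DFT: N = 32, resolution = f_s/N = 15000/32 = 1875/4 Hz
Zero-padding interpolates the spectrum (finer frequency grid)
but does NOT improve the true spectral resolution (ability to resolve close frequencies).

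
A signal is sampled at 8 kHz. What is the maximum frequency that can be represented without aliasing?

The maximum frequency that can be represented without aliasing
is the Nyquist frequency: f_max = f_s / 2 = 8 kHz / 2 = 4 kHz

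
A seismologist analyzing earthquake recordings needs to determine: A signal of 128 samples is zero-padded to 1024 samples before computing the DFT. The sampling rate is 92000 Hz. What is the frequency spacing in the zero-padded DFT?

Original DFT: N = 128, resolution = f_s/N = 92000/128 = 2875/4 Hz
Zero-padded DFT: N = 1024, resolution = f_s/N = 92000/1024 = 2875/32 Hz
Zero-padding interpolates the spectrum (finer frequency grid)
but does NOT improve the true spectral resolution (ability to resolve close frequencies).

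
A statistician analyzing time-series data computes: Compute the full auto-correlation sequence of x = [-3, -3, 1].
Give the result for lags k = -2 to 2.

r_xx[k] = sum_m x[m]*x[m+k], indexed from 0, for k = -2 to 2:
  r_xx[-2] = x[2]*x[0] = -3
  r_xx[-1] = x[1]*x[0] + x[2]*x[1] = 6
  r_xx[0] = x[0]*x[0] + x[1]*x[1] + x[2]*x[2] = 19
  r_xx[1] = x[0]*x[1] + x[1]*x[2] = 6
  r_xx[2] = x[0]*x[2] = -3
r_xx = [-3, 6, 19, 6, -3]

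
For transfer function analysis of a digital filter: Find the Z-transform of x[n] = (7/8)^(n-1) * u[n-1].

Time-shifting property: if X(z) = Z{x[n]}, then Z{x[n-d]} = z^(-d) * X(z)
X(z) = z/(z - 7/8) for x[n] = (7/8)^n * u[n]
Z{x[n-1]} = z^(-1) * z/(z - 7/8) = 1/(z - 7/8)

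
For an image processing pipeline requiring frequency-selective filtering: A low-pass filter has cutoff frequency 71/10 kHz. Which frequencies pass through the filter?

A low-pass filter passes all frequencies below the cutoff frequency 71/10 kHz and attenuates higher frequencies.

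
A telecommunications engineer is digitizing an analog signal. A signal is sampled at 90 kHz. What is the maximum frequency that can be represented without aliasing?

The maximum frequency that can be represented without aliasing
is the Nyquist frequency: f_max = f_s / 2 = 90 kHz / 2 = 45 kHz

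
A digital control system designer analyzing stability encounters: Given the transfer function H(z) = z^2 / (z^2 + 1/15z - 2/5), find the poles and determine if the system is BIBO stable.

Poles are roots of the denominator: z^2 + 1/15z - 2/5 = 0.
Quadratic formula: z = [-(1/15) +/- sqrt((1/15)^2 - 4*(-2/5))] / 2
Discriminant = 1/225 + 8/5 = 361/225; sqrt = 19/15.
z = (-1/15 +/- 19/15) / 2 => z = 3/5 or z = -2/3.
|p1| = 3/5, |p2| = 2/3.
For BIBO stability, all poles must lie inside the unit circle (|p| < 1).
System is STABLE since both |p| < 1.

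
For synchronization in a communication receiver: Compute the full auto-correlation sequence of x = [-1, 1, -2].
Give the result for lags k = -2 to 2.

r_xx[k] = sum_m x[m]*x[m+k], indexed from 0, for k = -2 to 2:
  r_xx[-2] = x[2]*x[0] = 2
  r_xx[-1] = x[1]*x[0] + x[2]*x[1] = -3
  r_xx[0] = x[0]*x[0] + x[1]*x[1] + x[2]*x[2] = 6
  r_xx[1] = x[0]*x[1] + x[1]*x[2] = -3
  r_xx[2] = x[0]*x[2] = 2
r_xx = [2, -3, 6, -3, 2]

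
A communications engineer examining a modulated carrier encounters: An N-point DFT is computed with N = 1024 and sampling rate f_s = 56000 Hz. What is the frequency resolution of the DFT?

DFT frequency resolution = f_s / N
= 56000 / 1024 = 875/16 Hz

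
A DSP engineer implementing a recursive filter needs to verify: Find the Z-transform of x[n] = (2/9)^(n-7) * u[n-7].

Time-shifting property: if X(z) = Z{x[n]}, then Z{x[n-d]} = z^(-d) * X(z)
X(z) = z/(z - 2/9) for x[n] = (2/9)^n * u[n]
Z{x[n-7]} = z^(-7) * z/(z - 2/9) = z^(-6)/(z - 2/9)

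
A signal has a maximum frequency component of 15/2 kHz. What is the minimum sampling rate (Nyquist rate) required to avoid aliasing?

By the Nyquist-Shannon sampling theorem,
the minimum sampling rate (Nyquist rate) must be at least 2 * f_max.
Nyquist rate = 2 * 15/2 kHz = 15 kHz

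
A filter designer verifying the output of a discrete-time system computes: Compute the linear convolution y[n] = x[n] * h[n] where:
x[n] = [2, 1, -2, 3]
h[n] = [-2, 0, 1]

y[n] = sum_k x[k]*h[n-k]. Output length = len(x) + len(h) - 1 = 4 + 3 - 1 = 6.
y[0] = 2*-2 = -4
y[1] = 1*-2 + 2*0 = -2
y[2] = -2*-2 + 1*0 + 2*1 = 6
y[3] = 3*-2 + -2*0 + 1*1 = -5
y[4] = 3*0 + -2*1 = -2
y[5] = 3*1 = 3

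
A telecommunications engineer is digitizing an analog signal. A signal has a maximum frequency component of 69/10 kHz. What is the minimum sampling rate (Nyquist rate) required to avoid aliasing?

By the Nyquist-Shannon sampling theorem,
the minimum sampling rate (Nyquist rate) must be at least 2 * f_max.
Nyquist rate = 2 * 69/10 kHz = 69/5 kHz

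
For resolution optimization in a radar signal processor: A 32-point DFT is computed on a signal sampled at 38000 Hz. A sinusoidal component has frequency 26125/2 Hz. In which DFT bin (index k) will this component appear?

DFT frequency resolution = f_s/N = 38000/32 = 2375/2 Hz
Bin index k = f_signal / resolution = 26125/2 / 2375/2 = 11
The signal frequency 26125/2 Hz falls in DFT bin k = 11.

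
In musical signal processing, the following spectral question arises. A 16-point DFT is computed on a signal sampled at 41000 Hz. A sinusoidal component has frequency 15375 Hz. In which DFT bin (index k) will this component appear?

DFT frequency resolution = f_s/N = 41000/16 = 5125/2 Hz
Bin index k = f_signal / resolution = 15375 / 5125/2 = 6
The signal frequency 15375 Hz falls in DFT bin k = 6.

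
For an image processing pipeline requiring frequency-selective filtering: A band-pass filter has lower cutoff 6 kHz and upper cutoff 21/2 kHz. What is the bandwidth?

Bandwidth = f_high - f_low
= 21/2 kHz - 6 kHz = 9/2 kHz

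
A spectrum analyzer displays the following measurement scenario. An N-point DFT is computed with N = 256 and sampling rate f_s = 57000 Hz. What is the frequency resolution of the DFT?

DFT frequency resolution = f_s / N
= 57000 / 256 = 7125/32 Hz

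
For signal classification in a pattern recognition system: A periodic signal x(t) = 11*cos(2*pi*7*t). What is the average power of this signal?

Average power of A*cos(wt) is A^2/2.
P = 11^2 / 2 = 121/2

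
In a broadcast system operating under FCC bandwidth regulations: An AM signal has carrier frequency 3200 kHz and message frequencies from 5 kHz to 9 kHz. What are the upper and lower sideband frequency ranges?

Upper sideband (USB) = fc + [fm_low, fm_high] = 3200 + [5, 9] = [3205, 3209] kHz
Lower sideband (LSB) = fc - [fm_high, fm_low] = 3200 - [9, 5] = [3191, 3195] kHz
Total occupied spectrum: 3191 kHz to 3209 kHz (plus carrier at 3200 kHz)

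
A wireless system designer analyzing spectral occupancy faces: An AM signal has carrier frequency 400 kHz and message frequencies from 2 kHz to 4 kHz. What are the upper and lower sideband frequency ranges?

Upper sideband (USB) = fc + [fm_low, fm_high] = 400 + [2, 4] = [402, 404] kHz
Lower sideband (LSB) = fc - [fm_high, fm_low] = 400 - [4, 2] = [396, 398] kHz
Total occupied spectrum: 396 kHz to 404 kHz (plus carrier at 400 kHz)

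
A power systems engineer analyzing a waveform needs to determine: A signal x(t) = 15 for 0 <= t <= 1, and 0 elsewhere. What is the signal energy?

Energy = integral of |x(t)|^2 dt over the signal duration
= 15^2 * 1 = 225 * 1 = 225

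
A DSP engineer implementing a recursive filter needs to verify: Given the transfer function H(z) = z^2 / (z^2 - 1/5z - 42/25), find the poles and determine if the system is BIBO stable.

Poles are roots of the denominator: z^2 - 1/5z - 42/25 = 0.
Quadratic formula: z = [-(-1/5) +/- sqrt((-1/5)^2 - 4*(-42/25))] / 2
Discriminant = 1/25 + 168/25 = 169/25; sqrt = 13/5.
z = (1/5 +/- 13/5) / 2 => z = 7/5 or z = -6/5.
|p1| = 6/5, |p2| = 7/5.
For BIBO stability, all poles must lie inside the unit circle (|p| < 1).
System is UNSTABLE since at least one |p| >= 1.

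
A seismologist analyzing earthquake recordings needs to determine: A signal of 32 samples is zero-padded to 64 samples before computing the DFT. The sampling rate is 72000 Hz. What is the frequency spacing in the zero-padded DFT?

Original DFT: N = 32, resolution = f_s/N = 72000/32 = 2250 Hz
Zero-padded DFT: N = 64, resolution = f_s/N = 72000/64 = 1125 Hz
Zero-padding interpolates the spectrum (finer frequency grid)
but does NOT improve the true spectral resolution (ability to resolve close frequencies).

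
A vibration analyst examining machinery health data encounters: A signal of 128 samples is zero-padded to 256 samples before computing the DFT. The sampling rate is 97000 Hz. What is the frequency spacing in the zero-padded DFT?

Original DFT: N = 128, resolution = f_s/N = 97000/128 = 12125/16 Hz
Zero-padded DFT: N = 256, resolution = f_s/N = 97000/256 = 12125/32 Hz
Zero-padding interpolates the spectrum (finer frequency grid)
but does NOT improve the true spectral resolution (ability to resolve close frequencies).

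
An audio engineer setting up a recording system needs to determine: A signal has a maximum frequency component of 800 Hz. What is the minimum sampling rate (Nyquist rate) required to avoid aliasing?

By the Nyquist-Shannon sampling theorem,
the minimum sampling rate (Nyquist rate) must be at least 2 * f_max.
Nyquist rate = 2 * 800 Hz = 1600 Hz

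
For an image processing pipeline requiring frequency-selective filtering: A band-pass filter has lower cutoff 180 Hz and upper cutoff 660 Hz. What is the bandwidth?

Bandwidth = f_high - f_low
= 660 Hz - 180 Hz = 480 Hz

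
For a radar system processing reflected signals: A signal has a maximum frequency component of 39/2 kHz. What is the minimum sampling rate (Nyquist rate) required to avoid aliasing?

By the Nyquist-Shannon sampling theorem,
the minimum sampling rate (Nyquist rate) must be at least 2 * f_max.
Nyquist rate = 2 * 39/2 kHz = 39 kHz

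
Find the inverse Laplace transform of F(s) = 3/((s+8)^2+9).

Standard pair: w/((s+a)^2+w^2) <-> e^(-at)*sin(wt)*u(t)
With a=8, w=3: f(t) = e^(-8t)*sin(3t)*u(t)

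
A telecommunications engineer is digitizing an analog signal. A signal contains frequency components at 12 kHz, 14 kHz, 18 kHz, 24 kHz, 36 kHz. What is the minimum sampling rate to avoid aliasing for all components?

The highest frequency component is f_max = 36 kHz.
Nyquist rate = 2 * f_max = 2 * 36 kHz = 72 kHz.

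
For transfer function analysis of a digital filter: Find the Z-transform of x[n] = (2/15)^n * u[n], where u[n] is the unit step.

The Z-transform of a^n * u[n] is z/(z-a) for |z| > |a|.
Here a = 2/15, so X(z) = z/(z - (2/15)) = 15z/(15z - 2)
ROC: |z| > 2/15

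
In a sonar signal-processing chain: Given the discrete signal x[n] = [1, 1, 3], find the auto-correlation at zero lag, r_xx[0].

The auto-correlation at zero lag r_xx[0] equals the signal energy.
r_xx[0] = sum of x[n]^2 = 1^2 + 1^2 + 3^2
= 1 + 1 + 9 = 11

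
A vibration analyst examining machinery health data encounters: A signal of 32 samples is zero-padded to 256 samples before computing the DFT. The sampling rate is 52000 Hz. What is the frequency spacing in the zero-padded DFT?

Original DFT: N = 32, resolution = f_s/N = 52000/32 = 1625 Hz
Zero-padded DFT: N = 256, resolution = f_s/N = 52000/256 = 1625/8 Hz
Zero-padding interpolates the spectrum (finer frequency grid)
but does NOT improve the true spectral resolution (ability to resolve close frequencies).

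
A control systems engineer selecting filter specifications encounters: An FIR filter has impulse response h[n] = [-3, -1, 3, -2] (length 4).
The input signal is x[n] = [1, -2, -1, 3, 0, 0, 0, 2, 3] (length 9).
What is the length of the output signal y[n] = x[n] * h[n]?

For linear convolution, the output length is:
len(y) = len(x) + len(h) - 1 = 9 + 4 - 1 = 12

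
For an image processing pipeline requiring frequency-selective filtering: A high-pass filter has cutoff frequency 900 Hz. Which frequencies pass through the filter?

A high-pass filter passes all frequencies above the cutoff frequency 900 Hz and attenuates lower frequencies.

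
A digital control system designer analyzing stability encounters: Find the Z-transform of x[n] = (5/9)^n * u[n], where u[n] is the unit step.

The Z-transform of a^n * u[n] is z/(z-a) for |z| > |a|.
Here a = 5/9, so X(z) = z/(z - (5/9)) = 9z/(9z - 5)
ROC: |z| > 5/9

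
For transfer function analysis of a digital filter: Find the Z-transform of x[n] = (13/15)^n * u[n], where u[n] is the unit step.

The Z-transform of a^n * u[n] is z/(z-a) for |z| > |a|.
Here a = 13/15, so X(z) = z/(z - (13/15)) = 15z/(15z - 13)
ROC: |z| > 13/15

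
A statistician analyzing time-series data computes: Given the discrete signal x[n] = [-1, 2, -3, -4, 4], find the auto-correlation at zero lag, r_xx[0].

The auto-correlation at zero lag r_xx[0] equals the signal energy.
r_xx[0] = sum of x[n]^2 = (-1)^2 + 2^2 + (-3)^2 + (-4)^2 + 4^2
= 1 + 4 + 9 + 16 + 16 = 46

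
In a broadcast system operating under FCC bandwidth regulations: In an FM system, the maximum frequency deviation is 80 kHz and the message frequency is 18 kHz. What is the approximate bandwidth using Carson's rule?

Carson's rule: BW = 2*(delta_f + f_m)
= 2*(80 + 18) kHz = 196 kHz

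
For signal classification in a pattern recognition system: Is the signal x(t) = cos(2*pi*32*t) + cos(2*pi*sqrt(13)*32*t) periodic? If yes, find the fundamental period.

f1 = 32 Hz, f2 = 32*sqrt(13) Hz
Ratio f2/f1 = sqrt(13), which is irrational.
Since the frequency ratio is irrational, no common period exists.
The signal is not periodic.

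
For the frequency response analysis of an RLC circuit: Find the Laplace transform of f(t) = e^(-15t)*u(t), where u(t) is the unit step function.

Standard Laplace transform pair:
e^(-at)*u(t) <-> 1/(s+a)
With a = 15: L{e^(-15t)*u(t)} = 1/(s+15), ROC: Re(s) > -15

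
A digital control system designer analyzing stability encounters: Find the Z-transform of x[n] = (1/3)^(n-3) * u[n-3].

Time-shifting property: if X(z) = Z{x[n]}, then Z{x[n-d]} = z^(-d) * X(z)
X(z) = z/(z - 1/3) for x[n] = (1/3)^n * u[n]
Z{x[n-3]} = z^(-3) * z/(z - 1/3) = z^(-2)/(z - 1/3)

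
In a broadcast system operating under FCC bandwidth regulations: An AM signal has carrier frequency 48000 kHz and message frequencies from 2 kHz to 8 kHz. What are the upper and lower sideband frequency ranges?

Upper sideband (USB) = fc + [fm_low, fm_high] = 48000 + [2, 8] = [48002, 48008] kHz
Lower sideband (LSB) = fc - [fm_high, fm_low] = 48000 - [8, 2] = [47992, 47998] kHz
Total occupied spectrum: 47992 kHz to 48008 kHz (plus carrier at 48000 kHz)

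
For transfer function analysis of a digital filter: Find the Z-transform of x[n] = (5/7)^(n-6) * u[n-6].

Time-shifting property: if X(z) = Z{x[n]}, then Z{x[n-d]} = z^(-d) * X(z)
X(z) = z/(z - 5/7) for x[n] = (5/7)^n * u[n]
Z{x[n-6]} = z^(-6) * z/(z - 5/7) = z^(-5)/(z - 5/7)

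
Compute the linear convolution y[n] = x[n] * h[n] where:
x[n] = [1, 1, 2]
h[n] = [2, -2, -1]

y[n] = sum_k x[k]*h[n-k]. Output length = len(x) + len(h) - 1 = 3 + 3 - 1 = 5.
y[0] = 1*2 = 2
y[1] = 1*2 + 1*-2 = 0
y[2] = 2*2 + 1*-2 + 1*-1 = 1
y[3] = 2*-2 + 1*-1 = -5
y[4] = 2*-1 = -2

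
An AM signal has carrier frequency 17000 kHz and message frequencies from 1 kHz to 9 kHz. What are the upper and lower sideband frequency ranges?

Upper sideband (USB) = fc + [fm_low, fm_high] = 17000 + [1, 9] = [17001, 17009] kHz
Lower sideband (LSB) = fc - [fm_high, fm_low] = 17000 - [9, 1] = [16991, 16999] kHz
Total occupied spectrum: 16991 kHz to 17009 kHz (plus carrier at 17000 kHz)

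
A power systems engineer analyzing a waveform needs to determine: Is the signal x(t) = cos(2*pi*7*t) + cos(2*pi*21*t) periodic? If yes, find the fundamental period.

f1 = 7 Hz, f2 = 21 Hz
Period T1 = 1/7, T2 = 1/21
Ratio T1/T2 = 21/7, which is rational.
The signal is periodic with fundamental period T = 1/GCD(7,21) = 1/7 s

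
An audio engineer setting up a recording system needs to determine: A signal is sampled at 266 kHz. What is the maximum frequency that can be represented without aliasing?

The maximum frequency that can be represented without aliasing
is the Nyquist frequency: f_max = f_s / 2 = 266 kHz / 2 = 133 kHz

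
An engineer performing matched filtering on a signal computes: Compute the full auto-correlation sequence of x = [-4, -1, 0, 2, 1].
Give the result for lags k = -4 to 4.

r_xx[k] = sum_m x[m]*x[m+k], indexed from 0, for k = -4 to 4:
  r_xx[-4] = x[4]*x[0] = -4
  r_xx[-3] = x[3]*x[0] + x[4]*x[1] = -9
  r_xx[-2] = x[2]*x[0] + x[3]*x[1] + x[4]*x[2] = -2
  r_xx[-1] = x[1]*x[0] + x[2]*x[1] + x[3]*x[2] + x[4]*x[3] = 6
  r_xx[0] = x[0]*x[0] + x[1]*x[1] + x[2]*x[2] + x[3]*x[3] + x[4]*x[4] = 22
  r_xx[1] = x[0]*x[1] + x[1]*x[2] + x[2]*x[3] + x[3]*x[4] = 6
  r_xx[2] = x[0]*x[2] + x[1]*x[3] + x[2]*x[4] = -2
  r_xx[3] = x[0]*x[3] + x[1]*x[4] = -9
  r_xx[4] = x[0]*x[4] = -4
r_xx = [-4, -9, -2, 6, 22, 6, -2, -9, -4]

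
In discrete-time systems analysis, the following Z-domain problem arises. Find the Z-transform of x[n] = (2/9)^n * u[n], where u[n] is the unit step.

The Z-transform of a^n * u[n] is z/(z-a) for |z| > |a|.
Here a = 2/9, so X(z) = z/(z - (2/9)) = 9z/(9z - 2)
ROC: |z| > 2/9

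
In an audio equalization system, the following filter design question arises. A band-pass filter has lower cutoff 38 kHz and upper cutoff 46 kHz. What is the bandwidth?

Bandwidth = f_high - f_low
= 46 kHz - 38 kHz = 8 kHz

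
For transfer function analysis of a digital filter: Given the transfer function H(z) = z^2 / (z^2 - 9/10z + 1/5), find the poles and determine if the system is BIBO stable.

Poles are roots of the denominator: z^2 - 9/10z + 1/5 = 0.
Quadratic formula: z = [-(-9/10) +/- sqrt((-9/10)^2 - 4*(1/5))] / 2
Discriminant = 81/100 - 4/5 = 1/100; sqrt = 1/10.
z = (9/10 +/- 1/10) / 2 => z = 1/2 or z = 2/5.
|p1| = 1/2, |p2| = 2/5.
For BIBO stability, all poles must lie inside the unit circle (|p| < 1).
System is STABLE since both |p| < 1.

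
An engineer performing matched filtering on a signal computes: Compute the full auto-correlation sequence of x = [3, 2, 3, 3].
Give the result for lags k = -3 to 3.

r_xx[k] = sum_m x[m]*x[m+k], indexed from 0, for k = -3 to 3:
  r_xx[-3] = x[3]*x[0] = 9
  r_xx[-2] = x[2]*x[0] + x[3]*x[1] = 15
  r_xx[-1] = x[1]*x[0] + x[2]*x[1] + x[3]*x[2] = 21
  r_xx[0] = x[0]*x[0] + x[1]*x[1] + x[2]*x[2] + x[3]*x[3] = 31
  r_xx[1] = x[0]*x[1] + x[1]*x[2] + x[2]*x[3] = 21
  r_xx[2] = x[0]*x[2] + x[1]*x[3] = 15
  r_xx[3] = x[0]*x[3] = 9
r_xx = [9, 15, 21, 31, 21, 15, 9]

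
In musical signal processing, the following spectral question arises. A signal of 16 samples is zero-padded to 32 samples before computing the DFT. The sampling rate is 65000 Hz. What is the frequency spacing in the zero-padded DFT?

Original DFT: N = 16, resolution = f_s/N = 65000/16 = 8125/2 Hz
Zero-padded DFT: N = 32, resolution = f_s/N = 65000/32 = 8125/4 Hz
Zero-padding interpolates the spectrum (finer frequency grid)
but does NOT improve the true spectral resolution (ability to resolve close frequencies).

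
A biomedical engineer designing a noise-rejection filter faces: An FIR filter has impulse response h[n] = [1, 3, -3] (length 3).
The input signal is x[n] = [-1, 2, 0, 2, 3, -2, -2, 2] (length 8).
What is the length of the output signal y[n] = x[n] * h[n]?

For linear convolution, the output length is:
len(y) = len(x) + len(h) - 1 = 8 + 3 - 1 = 10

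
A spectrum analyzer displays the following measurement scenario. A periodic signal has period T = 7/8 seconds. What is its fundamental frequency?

The fundamental frequency is the reciprocal of the period.
f = 1/T = 1/(7/8) = 8/7 Hz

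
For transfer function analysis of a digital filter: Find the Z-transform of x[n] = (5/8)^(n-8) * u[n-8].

Time-shifting property: if X(z) = Z{x[n]}, then Z{x[n-d]} = z^(-d) * X(z)
X(z) = z/(z - 5/8) for x[n] = (5/8)^n * u[n]
Z{x[n-8]} = z^(-8) * z/(z - 5/8) = z^(-7)/(z - 5/8)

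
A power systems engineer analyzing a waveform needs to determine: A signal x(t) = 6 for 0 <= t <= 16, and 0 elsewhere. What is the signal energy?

Energy = integral of |x(t)|^2 dt over the signal duration
= 6^2 * 16 = 36 * 16 = 576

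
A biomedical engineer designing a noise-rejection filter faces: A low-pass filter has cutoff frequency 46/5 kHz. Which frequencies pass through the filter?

A low-pass filter passes all frequencies below the cutoff frequency 46/5 kHz and attenuates higher frequencies.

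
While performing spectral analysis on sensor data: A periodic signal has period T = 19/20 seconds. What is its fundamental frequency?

The fundamental frequency is the reciprocal of the period.
f = 1/T = 1/(19/20) = 20/19 Hz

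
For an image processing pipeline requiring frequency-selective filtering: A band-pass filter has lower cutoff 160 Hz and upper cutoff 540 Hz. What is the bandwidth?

Bandwidth = f_high - f_low
= 540 Hz - 160 Hz = 380 Hz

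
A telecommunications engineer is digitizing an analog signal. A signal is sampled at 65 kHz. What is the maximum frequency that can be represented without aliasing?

The maximum frequency that can be represented without aliasing
is the Nyquist frequency: f_max = f_s / 2 = 65 kHz / 2 = 65/2 kHz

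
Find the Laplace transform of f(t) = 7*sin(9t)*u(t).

Standard pair: sin(wt)*u(t) <-> w/(s^2+w^2)
With w = 9: L{7*sin(9t)*u(t)} = 63/(s^2+81)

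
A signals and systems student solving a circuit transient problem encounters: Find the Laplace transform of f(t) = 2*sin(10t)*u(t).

Standard pair: sin(wt)*u(t) <-> w/(s^2+w^2)
With w = 10: L{2*sin(10t)*u(t)} = 20/(s^2+100)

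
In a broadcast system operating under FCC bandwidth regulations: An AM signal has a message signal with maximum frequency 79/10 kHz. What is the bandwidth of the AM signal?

In AM (double-sideband), the bandwidth is twice the message frequency.
BW = 2 * f_m = 2 * 79/10 kHz = 79/5 kHz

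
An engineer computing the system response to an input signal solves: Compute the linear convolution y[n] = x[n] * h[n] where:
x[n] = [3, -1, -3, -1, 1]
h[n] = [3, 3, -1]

y[n] = sum_k x[k]*h[n-k]. Output length = len(x) + len(h) - 1 = 5 + 3 - 1 = 7.
y[0] = 3*3 = 9
y[1] = -1*3 + 3*3 = 6
y[2] = -3*3 + -1*3 + 3*-1 = -15
y[3] = -1*3 + -3*3 + -1*-1 = -11
y[4] = 1*3 + -1*3 + -3*-1 = 3
y[5] = 1*3 + -1*-1 = 4
y[6] = 1*-1 = -1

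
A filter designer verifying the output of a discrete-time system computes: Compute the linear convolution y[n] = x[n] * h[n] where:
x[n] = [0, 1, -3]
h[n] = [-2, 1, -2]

y[n] = sum_k x[k]*h[n-k]. Output length = len(x) + len(h) - 1 = 3 + 3 - 1 = 5.
y[0] = 0*-2 = 0
y[1] = 1*-2 + 0*1 = -2
y[2] = -3*-2 + 1*1 + 0*-2 = 7
y[3] = -3*1 + 1*-2 = -5
y[4] = -3*-2 = 6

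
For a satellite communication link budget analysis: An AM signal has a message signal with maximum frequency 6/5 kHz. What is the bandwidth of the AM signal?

In AM (double-sideband), the bandwidth is twice the message frequency.
BW = 2 * f_m = 2 * 6/5 kHz = 12/5 kHz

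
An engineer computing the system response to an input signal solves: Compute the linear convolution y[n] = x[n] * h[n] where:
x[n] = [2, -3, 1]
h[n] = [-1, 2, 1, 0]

y[n] = sum_k x[k]*h[n-k]. Output length = len(x) + len(h) - 1 = 3 + 4 - 1 = 6.
y[0] = 2*-1 = -2
y[1] = -3*-1 + 2*2 = 7
y[2] = 1*-1 + -3*2 + 2*1 = -5
y[3] = 1*2 + -3*1 + 2*0 = -1
y[4] = 1*1 + -3*0 = 1
y[5] = 1*0 = 0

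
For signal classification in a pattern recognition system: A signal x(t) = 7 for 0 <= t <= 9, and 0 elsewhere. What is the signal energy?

Energy = integral of |x(t)|^2 dt over the signal duration
= 7^2 * 9 = 49 * 9 = 441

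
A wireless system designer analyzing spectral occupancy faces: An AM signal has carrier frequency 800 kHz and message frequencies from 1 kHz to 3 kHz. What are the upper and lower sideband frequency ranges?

Upper sideband (USB) = fc + [fm_low, fm_high] = 800 + [1, 3] = [801, 803] kHz
Lower sideband (LSB) = fc - [fm_high, fm_low] = 800 - [3, 1] = [797, 799] kHz
Total occupied spectrum: 797 kHz to 803 kHz (plus carrier at 800 kHz)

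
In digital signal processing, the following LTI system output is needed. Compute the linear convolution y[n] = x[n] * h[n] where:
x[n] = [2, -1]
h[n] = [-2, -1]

y[n] = sum_k x[k]*h[n-k]. Output length = len(x) + len(h) - 1 = 2 + 2 - 1 = 3.
y[0] = 2*-2 = -4
y[1] = -1*-2 + 2*-1 = 0
y[2] = -1*-1 = 1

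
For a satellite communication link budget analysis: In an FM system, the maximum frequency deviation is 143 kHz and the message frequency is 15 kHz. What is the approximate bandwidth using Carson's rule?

Carson's rule: BW = 2*(delta_f + f_m)
= 2*(143 + 15) kHz = 316 kHz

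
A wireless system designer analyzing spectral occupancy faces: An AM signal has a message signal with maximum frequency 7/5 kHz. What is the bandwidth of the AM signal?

In AM (double-sideband), the bandwidth is twice the message frequency.
BW = 2 * f_m = 2 * 7/5 kHz = 14/5 kHz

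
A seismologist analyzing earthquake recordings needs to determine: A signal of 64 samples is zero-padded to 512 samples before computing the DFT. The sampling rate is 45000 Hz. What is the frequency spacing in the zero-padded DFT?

Original DFT: N = 64, resolution = f_s/N = 45000/64 = 5625/8 Hz
Zero-padded DFT: N = 512, resolution = f_s/N = 45000/512 = 5625/64 Hz
Zero-padding interpolates the spectrum (finer frequency grid)
but does NOT improve the true spectral resolution (ability to resolve close frequencies).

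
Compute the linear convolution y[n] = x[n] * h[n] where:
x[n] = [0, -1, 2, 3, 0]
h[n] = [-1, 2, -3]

y[n] = sum_k x[k]*h[n-k]. Output length = len(x) + len(h) - 1 = 5 + 3 - 1 = 7.
y[0] = 0*-1 = 0
y[1] = -1*-1 + 0*2 = 1
y[2] = 2*-1 + -1*2 + 0*-3 = -4
y[3] = 3*-1 + 2*2 + -1*-3 = 4
y[4] = 0*-1 + 3*2 + 2*-3 = 0
y[5] = 0*2 + 3*-3 = -9
y[6] = 0*-3 = 0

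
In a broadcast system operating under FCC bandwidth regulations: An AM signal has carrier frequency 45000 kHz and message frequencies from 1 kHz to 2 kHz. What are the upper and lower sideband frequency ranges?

Upper sideband (USB) = fc + [fm_low, fm_high] = 45000 + [1, 2] = [45001, 45002] kHz
Lower sideband (LSB) = fc - [fm_high, fm_low] = 45000 - [2, 1] = [44998, 44999] kHz
Total occupied spectrum: 44998 kHz to 45002 kHz (plus carrier at 45000 kHz)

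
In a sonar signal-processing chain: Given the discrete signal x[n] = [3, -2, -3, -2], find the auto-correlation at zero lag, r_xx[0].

The auto-correlation at zero lag r_xx[0] equals the signal energy.
r_xx[0] = sum of x[n]^2 = 3^2 + (-2)^2 + (-3)^2 + (-2)^2
= 9 + 4 + 9 + 4 = 26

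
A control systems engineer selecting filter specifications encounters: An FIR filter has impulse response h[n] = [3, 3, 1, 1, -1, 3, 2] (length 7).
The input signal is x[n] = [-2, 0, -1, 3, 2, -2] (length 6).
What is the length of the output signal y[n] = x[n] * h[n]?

For linear convolution, the output length is:
len(y) = len(x) + len(h) - 1 = 6 + 7 - 1 = 12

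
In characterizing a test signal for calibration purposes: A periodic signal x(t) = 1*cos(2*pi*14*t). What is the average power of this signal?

Average power of A*cos(wt) is A^2/2.
P = 1^2 / 2 = 1/2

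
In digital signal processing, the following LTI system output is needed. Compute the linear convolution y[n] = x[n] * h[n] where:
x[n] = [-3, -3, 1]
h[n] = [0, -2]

y[n] = sum_k x[k]*h[n-k]. Output length = len(x) + len(h) - 1 = 3 + 2 - 1 = 4.
y[0] = -3*0 = 0
y[1] = -3*0 + -3*-2 = 6
y[2] = 1*0 + -3*-2 = 6
y[3] = 1*-2 = -2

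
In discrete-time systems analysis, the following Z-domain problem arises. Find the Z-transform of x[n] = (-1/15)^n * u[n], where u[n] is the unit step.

The Z-transform of a^n * u[n] is z/(z-a) for |z| > |a|.
Here a = -1/15, so X(z) = z/(z - (-1/15)) = 15z/(15z + 1)
ROC: |z| > 1/15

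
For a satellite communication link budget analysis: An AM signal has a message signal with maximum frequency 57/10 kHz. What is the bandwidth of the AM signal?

In AM (double-sideband), the bandwidth is twice the message frequency.
BW = 2 * f_m = 2 * 57/10 kHz = 57/5 kHz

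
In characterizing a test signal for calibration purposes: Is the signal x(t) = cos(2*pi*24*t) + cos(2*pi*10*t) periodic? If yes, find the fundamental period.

f1 = 24 Hz, f2 = 10 Hz
Period T1 = 1/24, T2 = 1/10
Ratio T1/T2 = 10/24, which is rational.
The signal is periodic with fundamental period T = 1/GCD(24,10) = 1/2 s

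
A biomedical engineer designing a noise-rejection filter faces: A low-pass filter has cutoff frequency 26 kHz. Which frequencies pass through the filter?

A low-pass filter passes all frequencies below the cutoff frequency 26 kHz and attenuates higher frequencies.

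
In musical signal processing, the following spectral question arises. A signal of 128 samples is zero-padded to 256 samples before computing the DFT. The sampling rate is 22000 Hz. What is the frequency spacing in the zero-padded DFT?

Original DFT: N = 128, resolution = f_s/N = 22000/128 = 1375/8 Hz
Zero-padded DFT: N = 256, resolution = f_s/N = 22000/256 = 1375/16 Hz
Zero-padding interpolates the spectrum (finer frequency grid)
but does NOT improve the true spectral resolution (ability to resolve close frequencies).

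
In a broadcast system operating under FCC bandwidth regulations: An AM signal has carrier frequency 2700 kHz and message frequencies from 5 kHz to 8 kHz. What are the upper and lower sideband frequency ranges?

Upper sideband (USB) = fc + [fm_low, fm_high] = 2700 + [5, 8] = [2705, 2708] kHz
Lower sideband (LSB) = fc - [fm_high, fm_low] = 2700 - [8, 5] = [2692, 2695] kHz
Total occupied spectrum: 2692 kHz to 2708 kHz (plus carrier at 2700 kHz)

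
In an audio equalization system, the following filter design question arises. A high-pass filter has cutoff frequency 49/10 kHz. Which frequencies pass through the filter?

A high-pass filter passes all frequencies above the cutoff frequency 49/10 kHz and attenuates lower frequencies.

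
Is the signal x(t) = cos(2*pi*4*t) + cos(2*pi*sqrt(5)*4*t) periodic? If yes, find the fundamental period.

f1 = 4 Hz, f2 = 4*sqrt(5) Hz
Ratio f2/f1 = sqrt(5), which is irrational.
Since the frequency ratio is irrational, no common period exists.
The signal is not periodic.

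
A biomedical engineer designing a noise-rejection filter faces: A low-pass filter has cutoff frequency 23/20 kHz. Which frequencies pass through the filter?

A low-pass filter passes all frequencies below the cutoff frequency 23/20 kHz and attenuates higher frequencies.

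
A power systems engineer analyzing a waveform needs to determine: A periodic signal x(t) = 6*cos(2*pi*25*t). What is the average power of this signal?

Average power of A*cos(wt) is A^2/2.
P = 6^2 / 2 = 36/2 = 18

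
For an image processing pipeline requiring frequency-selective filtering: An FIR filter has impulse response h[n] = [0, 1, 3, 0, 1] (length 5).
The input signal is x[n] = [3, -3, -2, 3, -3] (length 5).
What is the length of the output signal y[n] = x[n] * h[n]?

For linear convolution, the output length is:
len(y) = len(x) + len(h) - 1 = 5 + 5 - 1 = 9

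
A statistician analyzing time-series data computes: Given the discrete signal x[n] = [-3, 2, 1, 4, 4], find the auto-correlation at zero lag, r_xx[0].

The auto-correlation at zero lag r_xx[0] equals the signal energy.
r_xx[0] = sum of x[n]^2 = (-3)^2 + 2^2 + 1^2 + 4^2 + 4^2
= 9 + 4 + 1 + 16 + 16 = 46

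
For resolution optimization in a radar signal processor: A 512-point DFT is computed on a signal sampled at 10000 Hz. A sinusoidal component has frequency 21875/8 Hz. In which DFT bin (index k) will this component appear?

DFT frequency resolution = f_s/N = 10000/512 = 625/32 Hz
Bin index k = f_signal / resolution = 21875/8 / 625/32 = 140
The signal frequency 21875/8 Hz falls in DFT bin k = 140.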